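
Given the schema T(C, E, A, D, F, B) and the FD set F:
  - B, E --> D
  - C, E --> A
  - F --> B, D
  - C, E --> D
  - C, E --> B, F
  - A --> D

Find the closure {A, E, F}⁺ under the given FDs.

{A, B, D, E, F}

Start with {A, E, F}.
F --> B, D applies; add {B, D} → now {A, B, D, E, F}.
No further FD applies.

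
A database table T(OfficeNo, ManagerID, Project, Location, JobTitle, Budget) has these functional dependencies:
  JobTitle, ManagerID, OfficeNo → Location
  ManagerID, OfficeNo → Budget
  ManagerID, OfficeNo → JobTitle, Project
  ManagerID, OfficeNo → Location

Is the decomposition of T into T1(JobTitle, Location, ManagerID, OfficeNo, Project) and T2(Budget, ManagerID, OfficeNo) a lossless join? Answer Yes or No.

Yes

T1 ∩ T2 = {ManagerID, OfficeNo}; its closure under F is {Budget, JobTitle, Location, ManagerID, OfficeNo, Project}.
This includes all of T1, so the common attributes are a superkey of T1 — the join is lossless.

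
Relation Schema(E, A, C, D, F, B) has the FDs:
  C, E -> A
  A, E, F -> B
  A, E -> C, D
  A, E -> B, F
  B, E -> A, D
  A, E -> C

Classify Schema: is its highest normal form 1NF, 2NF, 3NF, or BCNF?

BCNF

Candidate keys: {A, E}, {B, E}, {C, E}. Prime attributes: {A, B, C, E}.
Each dependency's left side is a superkey — BCNF holds.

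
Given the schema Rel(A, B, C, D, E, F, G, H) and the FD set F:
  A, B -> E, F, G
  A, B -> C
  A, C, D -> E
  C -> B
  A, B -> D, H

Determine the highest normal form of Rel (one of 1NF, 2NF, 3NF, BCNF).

3NF

Candidate keys: {A, B}, {A, C}. Prime attributes: {A, B, C}.
C -> B breaks BCNF: {C}⁺ = {B, C}, so {C} is not a superkey.
Since {B} ⊆ prime attributes and every other non-superkey FD also has a prime right side, the schema is in 3NF.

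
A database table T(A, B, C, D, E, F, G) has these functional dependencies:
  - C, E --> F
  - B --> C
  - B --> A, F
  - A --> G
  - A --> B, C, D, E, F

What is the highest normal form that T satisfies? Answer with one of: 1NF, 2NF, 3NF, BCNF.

Candidate keys: {A}, {B}. Prime attributes: {A, B}.
C, E --> F breaks BCNF: {C, E}⁺ = {C, E, F}, so {C, E} is not a superkey.
Because {F} is non-prime and the left side of C, E --> F is not a superkey, the relation is not in 3NF.
Every candidate key is a single attribute, so no partial dependency is possible; 2NF holds.

2NF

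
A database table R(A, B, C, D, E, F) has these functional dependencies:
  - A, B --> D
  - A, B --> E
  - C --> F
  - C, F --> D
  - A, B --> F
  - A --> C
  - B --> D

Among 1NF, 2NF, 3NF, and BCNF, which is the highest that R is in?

Candidate key: {A, B}. Prime attributes: {A, B}.
C --> F: {C}⁺ = {C, D, F}, which is not all of the attributes, so the left side is not a superkey — BCNF is violated.
Because {F} is non-prime and the left side of C --> F is not a superkey, the relation is not in 3NF.
Since {A} ⊂ {A, B} and {A}⁺ ⊇ {C, D, F} with {C, D, F} non-prime, there is a partial dependency; 2NF fails.

1NF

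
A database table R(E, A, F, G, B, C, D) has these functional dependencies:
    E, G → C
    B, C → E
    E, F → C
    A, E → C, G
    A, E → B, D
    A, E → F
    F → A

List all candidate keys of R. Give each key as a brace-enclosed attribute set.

{A, B, C}, {A, E}, {B, C, F}, {E, F}

{A, E}⁺ = {A, B, C, D, E, F, G}, which is every attribute, so {A, E} is a candidate key.
{E, F}⁺ = {A, B, C, D, E, F, G}, which is every attribute, so {E, F} is a candidate key.
{A, B, C}⁺ = {A, B, C, D, E, F, G}, which is every attribute, so {A, B, C} is a candidate key.
{B, C, F}⁺ = {A, B, C, D, E, F, G}, which is every attribute, so {B, C, F} is a candidate key.
No proper subset of any of these is a key, and no other minimal superkey exists.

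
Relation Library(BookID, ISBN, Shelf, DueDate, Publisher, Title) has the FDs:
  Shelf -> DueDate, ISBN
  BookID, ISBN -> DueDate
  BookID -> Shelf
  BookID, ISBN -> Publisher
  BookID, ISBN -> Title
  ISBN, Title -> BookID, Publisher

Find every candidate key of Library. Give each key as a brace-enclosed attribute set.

Closure of {BookID} is {BookID, DueDate, ISBN, Publisher, Shelf, Title}, the whole schema; {BookID} is a candidate key.
Closure of {ISBN, Title} is {BookID, DueDate, ISBN, Publisher, Shelf, Title}, the whole schema; {ISBN, Title} is a candidate key.
Closure of {Shelf, Title} is {BookID, DueDate, ISBN, Publisher, Shelf, Title}, the whole schema; {Shelf, Title} is a candidate key.
No proper subset of any of these is a key, and no other minimal superkey exists.

{BookID}, {ISBN, Title}, {Shelf, Title}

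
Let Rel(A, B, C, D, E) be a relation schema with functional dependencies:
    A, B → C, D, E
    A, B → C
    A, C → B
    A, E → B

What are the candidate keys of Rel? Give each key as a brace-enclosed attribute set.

No FD produces {A}, so it must be in every candidate key.
{A, B}⁺ = {A, B, C, D, E}, which is every attribute, so {A, B} is a candidate key.
{A, C}⁺ = {A, B, C, D, E}, which is every attribute, so {A, C} is a candidate key.
{A, E}⁺ = {A, B, C, D, E}, which is every attribute, so {A, E} is a candidate key.
Any other superkey properly contains one of these, so there are no further candidate keys.

{A, B}, {A, C}, {A, E}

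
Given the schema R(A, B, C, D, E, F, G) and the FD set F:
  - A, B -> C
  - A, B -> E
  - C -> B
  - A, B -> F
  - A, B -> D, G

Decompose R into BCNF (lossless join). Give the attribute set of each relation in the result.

Candidate keys of the original relation: {A, B}, {A, C}.
In {A, B, C, D, E, F, G}, {C} is not a superkey ({C}⁺ restricted to this set is {B, C}), so split on C -> B into {B, C} and {A, C, D, E, F, G}.
{B, C}: every determinant is a superkey — BCNF.
{A, C, D, E, F, G}: every determinant is a superkey — BCNF.

{A, C, D, E, F, G}; {B, C}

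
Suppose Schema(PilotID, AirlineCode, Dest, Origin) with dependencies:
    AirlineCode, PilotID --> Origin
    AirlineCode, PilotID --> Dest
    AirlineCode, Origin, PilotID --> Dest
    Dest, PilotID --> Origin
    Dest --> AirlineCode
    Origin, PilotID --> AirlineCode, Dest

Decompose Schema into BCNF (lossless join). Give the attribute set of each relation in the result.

Candidate keys of the original relation: {AirlineCode, PilotID}, {Dest, PilotID}, {Origin, PilotID}.
Within {AirlineCode, Dest, Origin, PilotID}: {Dest}⁺ ∩ {AirlineCode, Dest, Origin, PilotID} = {AirlineCode, Dest}, not the whole set, so Dest --> AirlineCode violates BCNF; decompose into {AirlineCode, Dest} and {Dest, Origin, PilotID}.
{AirlineCode, Dest} is in BCNF.
{Dest, Origin, PilotID} is in BCNF.

{AirlineCode, Dest}; {Dest, Origin, PilotID}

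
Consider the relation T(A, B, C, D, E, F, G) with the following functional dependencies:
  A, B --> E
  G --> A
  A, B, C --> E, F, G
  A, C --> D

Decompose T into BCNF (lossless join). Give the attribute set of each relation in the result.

{A, B, E}; {A, G}; {B, C, F, G}; {C, D, G}

Candidate keys of the original relation: {A, B, C}, {B, C, G}.
Within {A, B, C, D, E, F, G}: {A, B}⁺ ∩ {A, B, C, D, E, F, G} = {A, B, E}, not the whole set, so A, B --> E violates BCNF; decompose into {A, B, E} and {A, B, C, D, F, G}.
{A, B, E}: every determinant is a superkey — BCNF.
Within {A, B, C, D, F, G}: {G}⁺ ∩ {A, B, C, D, F, G} = {A, G}, not the whole set, so G --> A violates BCNF; decompose into {A, G} and {B, C, D, F, G}.
{A, G}: every determinant is a superkey — BCNF.
Within {B, C, D, F, G}: {C, G}⁺ ∩ {B, C, D, F, G} = {C, D, G}, not the whole set, so C, G --> D violates BCNF; decompose into {C, D, G} and {B, C, F, G}.
{C, D, G}: every determinant is a superkey — BCNF.
{B, C, F, G}: every determinant is a superkey — BCNF.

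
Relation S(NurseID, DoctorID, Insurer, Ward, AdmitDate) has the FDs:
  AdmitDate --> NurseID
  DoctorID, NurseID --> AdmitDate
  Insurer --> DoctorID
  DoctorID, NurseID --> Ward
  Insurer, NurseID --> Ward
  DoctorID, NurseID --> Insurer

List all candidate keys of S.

Closure of {AdmitDate, DoctorID} is {AdmitDate, DoctorID, Insurer, NurseID, Ward}, the whole schema; {AdmitDate, DoctorID} is a candidate key.
Closure of {AdmitDate, Insurer} is {AdmitDate, DoctorID, Insurer, NurseID, Ward}, the whole schema; {AdmitDate, Insurer} is a candidate key.
Closure of {DoctorID, NurseID} is {AdmitDate, DoctorID, Insurer, NurseID, Ward}, the whole schema; {DoctorID, NurseID} is a candidate key.
Closure of {Insurer, NurseID} is {AdmitDate, DoctorID, Insurer, NurseID, Ward}, the whole schema; {Insurer, NurseID} is a candidate key.
No proper subset of any of these is a key, and no other minimal superkey exists.

{AdmitDate, DoctorID}, {AdmitDate, Insurer}, {DoctorID, NurseID}, {Insurer, NurseID}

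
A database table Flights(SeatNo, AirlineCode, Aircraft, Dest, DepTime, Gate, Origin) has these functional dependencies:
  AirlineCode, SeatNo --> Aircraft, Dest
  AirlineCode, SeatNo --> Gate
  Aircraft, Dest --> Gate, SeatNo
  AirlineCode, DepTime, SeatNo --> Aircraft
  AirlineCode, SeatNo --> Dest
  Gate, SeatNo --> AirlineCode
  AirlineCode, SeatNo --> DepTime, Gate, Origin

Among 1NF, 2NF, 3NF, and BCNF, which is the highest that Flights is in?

BCNF

Candidate keys: {Aircraft, Dest}, {AirlineCode, SeatNo}, {Gate, SeatNo}. Prime attributes: {Aircraft, AirlineCode, Dest, Gate, SeatNo}.
The left-hand side of every FD is a superkey, so BCNF is satisfied.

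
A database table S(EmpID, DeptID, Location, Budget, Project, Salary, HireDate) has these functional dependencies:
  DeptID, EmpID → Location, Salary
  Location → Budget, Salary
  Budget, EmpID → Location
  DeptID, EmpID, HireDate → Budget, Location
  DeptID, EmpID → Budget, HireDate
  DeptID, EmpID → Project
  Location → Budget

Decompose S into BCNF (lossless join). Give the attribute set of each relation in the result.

{Budget, Location, Salary}; {DeptID, EmpID, HireDate, Location, Project}

Candidate key of the original relation: {DeptID, EmpID}.
Within {Budget, DeptID, EmpID, HireDate, Location, Project, Salary}: {Location}⁺ ∩ {Budget, DeptID, EmpID, HireDate, Location, Project, Salary} = {Budget, Location, Salary}, not the whole set, so Location → Budget, Salary violates BCNF; decompose into {Budget, Location, Salary} and {DeptID, EmpID, HireDate, Location, Project}.
{Budget, Location, Salary} has no BCNF violation.
{DeptID, EmpID, HireDate, Location, Project} has no BCNF violation.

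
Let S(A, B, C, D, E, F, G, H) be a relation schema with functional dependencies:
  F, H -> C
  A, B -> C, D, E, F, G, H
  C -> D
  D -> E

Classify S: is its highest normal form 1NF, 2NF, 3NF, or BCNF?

2NF

Candidate key: {A, B}. Prime attributes: {A, B}.
F, H -> C: {F, H}⁺ = {C, D, E, F, H}, which is not all of the attributes, so the left side is not a superkey — BCNF is violated.
F, H -> C has non-prime {C} on the right and a non-superkey on the left, so 3NF fails.
No non-prime attribute depends on a proper subset of any candidate key, so 2NF holds.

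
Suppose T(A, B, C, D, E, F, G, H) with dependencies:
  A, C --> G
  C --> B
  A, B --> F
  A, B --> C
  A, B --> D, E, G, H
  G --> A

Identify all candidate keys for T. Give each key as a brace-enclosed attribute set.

{A, B}⁺ = {A, B, C, D, E, F, G, H}, which is every attribute, so {A, B} is a candidate key.
{A, C}⁺ = {A, B, C, D, E, F, G, H}, which is every attribute, so {A, C} is a candidate key.
{B, G}⁺ = {A, B, C, D, E, F, G, H}, which is every attribute, so {B, G} is a candidate key.
{C, G}⁺ = {A, B, C, D, E, F, G, H}, which is every attribute, so {C, G} is a candidate key.
These are minimal and exhaustive — every other superkey contains one of them.

{A, B}, {A, C}, {B, G}, {C, G}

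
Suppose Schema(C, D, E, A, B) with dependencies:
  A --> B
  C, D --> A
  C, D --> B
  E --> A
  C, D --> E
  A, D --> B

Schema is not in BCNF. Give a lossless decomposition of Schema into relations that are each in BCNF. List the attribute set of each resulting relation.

{A, B}; {A, E}; {C, D, E}

Candidate key of the original relation: {C, D}.
Within {A, B, C, D, E}: {A}⁺ ∩ {A, B, C, D, E} = {A, B}, not the whole set, so A --> B violates BCNF; decompose into {A, B} and {A, C, D, E}.
{A, B}: every determinant is a superkey — BCNF.
Within {A, C, D, E}: {E}⁺ ∩ {A, C, D, E} = {A, E}, not the whole set, so E --> A violates BCNF; decompose into {A, E} and {C, D, E}.
{A, E}: every determinant is a superkey — BCNF.
{C, D, E}: every determinant is a superkey — BCNF.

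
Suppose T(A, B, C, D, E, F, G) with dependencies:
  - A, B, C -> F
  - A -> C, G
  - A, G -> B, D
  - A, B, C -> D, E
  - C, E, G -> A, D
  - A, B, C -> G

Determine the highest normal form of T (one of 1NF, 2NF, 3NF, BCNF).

BCNF

Candidate keys: {A}, {C, E, G}. Prime attributes: {A, C, E, G}.
Each dependency's left side is a superkey — BCNF holds.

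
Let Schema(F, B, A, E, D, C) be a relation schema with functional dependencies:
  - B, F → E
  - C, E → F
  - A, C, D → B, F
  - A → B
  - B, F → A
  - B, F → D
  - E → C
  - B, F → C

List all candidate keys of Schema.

{A, E}⁺ = {A, B, C, D, E, F}, which is every attribute, so {A, E} is a candidate key.
{A, F}⁺ = {A, B, C, D, E, F}, which is every attribute, so {A, F} is a candidate key.
{B, E}⁺ = {A, B, C, D, E, F}, which is every attribute, so {B, E} is a candidate key.
{B, F}⁺ = {A, B, C, D, E, F}, which is every attribute, so {B, F} is a candidate key.
{A, C, D}⁺ = {A, B, C, D, E, F}, which is every attribute, so {A, C, D} is a candidate key.
No proper subset of any of these is a key, and no other minimal superkey exists.

{A, C, D}, {A, E}, {A, F}, {B, E}, {B, F}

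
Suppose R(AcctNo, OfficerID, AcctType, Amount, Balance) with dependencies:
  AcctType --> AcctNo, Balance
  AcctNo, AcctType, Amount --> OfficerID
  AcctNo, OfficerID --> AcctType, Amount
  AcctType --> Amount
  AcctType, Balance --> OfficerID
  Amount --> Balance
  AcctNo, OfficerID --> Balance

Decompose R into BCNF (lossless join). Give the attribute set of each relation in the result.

{AcctNo, AcctType, Amount, OfficerID}; {Amount, Balance}

Candidate keys of the original relation: {AcctNo, OfficerID}, {AcctType}.
In {AcctNo, AcctType, Amount, Balance, OfficerID}, {Amount} is not a superkey ({Amount}⁺ restricted to this set is {Amount, Balance}), so split on Amount --> Balance into {Amount, Balance} and {AcctNo, AcctType, Amount, OfficerID}.
{Amount, Balance} has no BCNF violation.
{AcctNo, AcctType, Amount, OfficerID} has no BCNF violation.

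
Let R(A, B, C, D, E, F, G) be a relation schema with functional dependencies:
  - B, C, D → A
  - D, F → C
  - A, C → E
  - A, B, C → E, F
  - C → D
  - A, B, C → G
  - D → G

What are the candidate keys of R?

Attributes never on any right-hand side: {B} — every candidate key must contain it.
{B, C}⁺ = {A, B, C, D, E, F, G}, which is every attribute, so {B, C} is a candidate key.
{B, D, F}⁺ = {A, B, C, D, E, F, G}, which is every attribute, so {B, D, F} is a candidate key.
Any other superkey properly contains one of these, so there are no further candidate keys.

{B, C}, {B, D, F}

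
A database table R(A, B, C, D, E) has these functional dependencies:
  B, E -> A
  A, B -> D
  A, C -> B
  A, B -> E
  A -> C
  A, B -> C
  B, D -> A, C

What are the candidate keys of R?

{A}⁺ = {A, B, C, D, E}, which is every attribute, so {A} is a candidate key.
{B, D}⁺ = {A, B, C, D, E}, which is every attribute, so {B, D} is a candidate key.
{B, E}⁺ = {A, B, C, D, E}, which is every attribute, so {B, E} is a candidate key.
No proper subset of any of these is a key, and no other minimal superkey exists.

{A}, {B, D}, {B, E}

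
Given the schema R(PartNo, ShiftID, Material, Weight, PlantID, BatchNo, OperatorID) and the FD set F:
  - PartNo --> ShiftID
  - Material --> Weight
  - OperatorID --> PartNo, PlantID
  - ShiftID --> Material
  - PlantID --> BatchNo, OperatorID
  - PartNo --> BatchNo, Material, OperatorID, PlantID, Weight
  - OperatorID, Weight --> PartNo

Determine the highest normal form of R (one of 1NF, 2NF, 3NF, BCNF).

Candidate keys: {OperatorID}, {PartNo}, {PlantID}. Prime attributes: {OperatorID, PartNo, PlantID}.
For Material --> Weight we have {Material}⁺ = {Material, Weight}; {Material} is not a superkey, so BCNF fails.
Material --> Weight determines the non-prime attribute {Weight} from a non-superkey — 3NF is violated.
Every candidate key is a single attribute, so no partial dependency is possible; 2NF holds.

2NF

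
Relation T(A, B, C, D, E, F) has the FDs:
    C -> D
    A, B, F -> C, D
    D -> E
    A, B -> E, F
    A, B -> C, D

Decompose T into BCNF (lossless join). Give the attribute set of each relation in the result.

Candidate key of the original relation: {A, B}.
In {A, B, C, D, E, F}, {C} is not a superkey ({C}⁺ restricted to this set is {C, D, E}), so split on C -> D, E into {C, D, E} and {A, B, C, F}.
In {C, D, E}, {D} is not a superkey ({D}⁺ restricted to this set is {D, E}), so split on D -> E into {D, E} and {C, D}.
{D, E} is in BCNF.
{C, D} is in BCNF.
{A, B, C, F} is in BCNF.

{A, B, C, F}; {C, D}; {D, E}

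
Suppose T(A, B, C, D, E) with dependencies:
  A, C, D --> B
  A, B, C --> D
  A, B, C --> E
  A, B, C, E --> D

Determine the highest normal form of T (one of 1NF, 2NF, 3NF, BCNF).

BCNF

Candidate keys: {A, B, C}, {A, C, D}. Prime attributes: {A, B, C, D}.
The left-hand side of every FD is a superkey, so BCNF is satisfied.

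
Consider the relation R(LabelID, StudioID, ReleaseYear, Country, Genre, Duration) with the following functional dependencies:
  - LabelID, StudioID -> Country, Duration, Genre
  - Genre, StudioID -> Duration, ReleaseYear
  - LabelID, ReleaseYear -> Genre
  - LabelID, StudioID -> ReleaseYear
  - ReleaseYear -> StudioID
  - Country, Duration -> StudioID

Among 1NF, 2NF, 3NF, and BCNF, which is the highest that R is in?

Candidate keys: {Country, Duration, LabelID}, {LabelID, ReleaseYear}, {LabelID, StudioID}. Prime attributes: {Country, Duration, LabelID, ReleaseYear, StudioID}.
Genre, StudioID -> Duration, ReleaseYear breaks BCNF: {Genre, StudioID}⁺ = {Duration, Genre, ReleaseYear, StudioID}, so {Genre, StudioID} is not a superkey.
Since {Duration, ReleaseYear} ⊆ prime attributes and every other non-superkey FD also has a prime right side, the schema is in 3NF.

3NF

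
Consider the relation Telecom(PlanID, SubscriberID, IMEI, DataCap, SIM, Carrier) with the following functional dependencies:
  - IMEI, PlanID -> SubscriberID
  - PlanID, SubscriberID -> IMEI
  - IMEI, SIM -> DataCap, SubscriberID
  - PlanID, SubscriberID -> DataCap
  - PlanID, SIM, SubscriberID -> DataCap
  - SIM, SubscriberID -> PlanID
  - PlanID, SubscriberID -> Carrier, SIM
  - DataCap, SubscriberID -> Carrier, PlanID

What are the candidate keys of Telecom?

{DataCap, SubscriberID} is a candidate key since {DataCap, SubscriberID}⁺ = {Carrier, DataCap, IMEI, PlanID, SIM, SubscriberID} covers every attribute.
{IMEI, PlanID} is a candidate key since {IMEI, PlanID}⁺ = {Carrier, DataCap, IMEI, PlanID, SIM, SubscriberID} covers every attribute.
{IMEI, SIM} is a candidate key since {IMEI, SIM}⁺ = {Carrier, DataCap, IMEI, PlanID, SIM, SubscriberID} covers every attribute.
{PlanID, SubscriberID} is a candidate key since {PlanID, SubscriberID}⁺ = {Carrier, DataCap, IMEI, PlanID, SIM, SubscriberID} covers every attribute.
{SIM, SubscriberID} is a candidate key since {SIM, SubscriberID}⁺ = {Carrier, DataCap, IMEI, PlanID, SIM, SubscriberID} covers every attribute.
No proper subset of any of these is a key, and no other minimal superkey exists.

{DataCap, SubscriberID}, {IMEI, PlanID}, {IMEI, SIM}, {PlanID, SubscriberID}, {SIM, SubscriberID}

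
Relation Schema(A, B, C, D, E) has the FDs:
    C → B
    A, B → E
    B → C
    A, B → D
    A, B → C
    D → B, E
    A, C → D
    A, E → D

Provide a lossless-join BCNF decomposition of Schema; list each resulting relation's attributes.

{A, D}; {B, C}; {C, D, E}

Candidate keys of the original relation: {A, B}, {A, C}, {A, D}, {A, E}.
In {A, B, C, D, E}, {C} is not a superkey ({C}⁺ restricted to this set is {B, C}), so split on C → B into {B, C} and {A, C, D, E}.
{B, C}: every determinant is a superkey — BCNF.
In {A, C, D, E}, {D} is not a superkey ({D}⁺ restricted to this set is {C, D, E}), so split on D → C, E into {C, D, E} and {A, D}.
{C, D, E}: every determinant is a superkey — BCNF.
{A, D}: every determinant is a superkey — BCNF.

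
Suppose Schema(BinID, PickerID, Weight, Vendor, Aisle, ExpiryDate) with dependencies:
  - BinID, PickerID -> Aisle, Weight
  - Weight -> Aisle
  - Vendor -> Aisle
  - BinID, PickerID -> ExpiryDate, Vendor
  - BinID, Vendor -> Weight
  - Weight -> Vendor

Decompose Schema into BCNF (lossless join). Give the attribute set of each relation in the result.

{Aisle, Vendor}; {BinID, ExpiryDate, PickerID, Weight}; {Vendor, Weight}

Candidate key of the original relation: {BinID, PickerID}.
In {Aisle, BinID, ExpiryDate, PickerID, Vendor, Weight}, {Weight} is not a superkey ({Weight}⁺ restricted to this set is {Aisle, Vendor, Weight}), so split on Weight -> Aisle, Vendor into {Aisle, Vendor, Weight} and {BinID, ExpiryDate, PickerID, Weight}.
In {Aisle, Vendor, Weight}, {Vendor} is not a superkey ({Vendor}⁺ restricted to this set is {Aisle, Vendor}), so split on Vendor -> Aisle into {Aisle, Vendor} and {Vendor, Weight}.
{Aisle, Vendor} has no BCNF violation.
{Vendor, Weight} has no BCNF violation.
{BinID, ExpiryDate, PickerID, Weight} has no BCNF violation.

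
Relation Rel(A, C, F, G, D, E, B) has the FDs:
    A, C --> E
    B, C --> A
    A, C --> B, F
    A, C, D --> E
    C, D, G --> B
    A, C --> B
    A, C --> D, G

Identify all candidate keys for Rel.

{A, C}, {B, C}, {C, D, G}

Attributes never on any right-hand side: {C} — every candidate key must contain it.
{A, C} is a candidate key since {A, C}⁺ = {A, B, C, D, E, F, G} covers every attribute.
{B, C} is a candidate key since {B, C}⁺ = {A, B, C, D, E, F, G} covers every attribute.
{C, D, G} is a candidate key since {C, D, G}⁺ = {A, B, C, D, E, F, G} covers every attribute.
These are minimal and exhaustive — every other superkey contains one of them.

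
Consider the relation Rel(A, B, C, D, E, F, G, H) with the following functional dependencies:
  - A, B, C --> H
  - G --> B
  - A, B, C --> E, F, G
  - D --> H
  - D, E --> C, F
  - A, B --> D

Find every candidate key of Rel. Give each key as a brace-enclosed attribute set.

{A, B, C}, {A, B, E}, {A, C, G}, {A, E, G}

{A} never appears on the right of any FD, so every key must include it.
Closure of {A, B, C} is {A, B, C, D, E, F, G, H}, the whole schema; {A, B, C} is a candidate key.
Closure of {A, B, E} is {A, B, C, D, E, F, G, H}, the whole schema; {A, B, E} is a candidate key.
Closure of {A, C, G} is {A, B, C, D, E, F, G, H}, the whole schema; {A, C, G} is a candidate key.
Closure of {A, E, G} is {A, B, C, D, E, F, G, H}, the whole schema; {A, E, G} is a candidate key.
No proper subset of any of these is a key, and no other minimal superkey exists.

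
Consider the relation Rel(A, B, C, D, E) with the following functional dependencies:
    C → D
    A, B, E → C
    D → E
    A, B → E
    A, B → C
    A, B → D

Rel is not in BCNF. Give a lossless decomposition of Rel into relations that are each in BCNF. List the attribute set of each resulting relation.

{A, B, C}; {C, D}; {D, E}

Candidate key of the original relation: {A, B}.
Within {A, B, C, D, E}: {C}⁺ ∩ {A, B, C, D, E} = {C, D, E}, not the whole set, so C → D, E violates BCNF; decompose into {C, D, E} and {A, B, C}.
Within {C, D, E}: {D}⁺ ∩ {C, D, E} = {D, E}, not the whole set, so D → E violates BCNF; decompose into {D, E} and {C, D}.
{D, E}: every determinant is a superkey — BCNF.
{C, D}: every determinant is a superkey — BCNF.
{A, B, C}: every determinant is a superkey — BCNF.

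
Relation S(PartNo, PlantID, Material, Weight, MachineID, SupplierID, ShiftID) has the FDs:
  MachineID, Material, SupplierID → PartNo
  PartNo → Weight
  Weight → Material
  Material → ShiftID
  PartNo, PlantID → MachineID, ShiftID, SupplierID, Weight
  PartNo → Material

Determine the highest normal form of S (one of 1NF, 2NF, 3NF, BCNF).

Candidate keys: {MachineID, Material, PlantID, SupplierID}, {MachineID, PlantID, SupplierID, Weight}, {PartNo, PlantID}. Prime attributes: {MachineID, Material, PartNo, PlantID, SupplierID, Weight}.
MachineID, Material, SupplierID → PartNo breaks BCNF: {MachineID, Material, SupplierID}⁺ = {MachineID, Material, PartNo, ShiftID, SupplierID, Weight}, so {MachineID, Material, SupplierID} is not a superkey.
Material → ShiftID has non-prime {ShiftID} on the right and a non-superkey on the left, so 3NF fails.
Since {PartNo} ⊂ {PartNo, PlantID} and {PartNo}⁺ ⊇ {ShiftID} with {ShiftID} non-prime, there is a partial dependency; 2NF fails.

1NF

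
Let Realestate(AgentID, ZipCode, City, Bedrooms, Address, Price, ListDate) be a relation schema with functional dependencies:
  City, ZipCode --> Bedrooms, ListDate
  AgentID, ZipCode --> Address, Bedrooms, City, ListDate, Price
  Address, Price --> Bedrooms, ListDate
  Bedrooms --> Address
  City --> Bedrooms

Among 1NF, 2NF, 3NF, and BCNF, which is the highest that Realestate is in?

2NF

Candidate key: {AgentID, ZipCode}. Prime attributes: {AgentID, ZipCode}.
City, ZipCode --> Bedrooms, ListDate breaks BCNF: {City, ZipCode}⁺ = {Address, Bedrooms, City, ListDate, ZipCode}, so {City, ZipCode} is not a superkey.
City, ZipCode --> Bedrooms, ListDate determines the non-prime attributes {Bedrooms, ListDate} from a non-superkey — 3NF is violated.
No non-prime attribute depends on a proper subset of any candidate key, so 2NF holds.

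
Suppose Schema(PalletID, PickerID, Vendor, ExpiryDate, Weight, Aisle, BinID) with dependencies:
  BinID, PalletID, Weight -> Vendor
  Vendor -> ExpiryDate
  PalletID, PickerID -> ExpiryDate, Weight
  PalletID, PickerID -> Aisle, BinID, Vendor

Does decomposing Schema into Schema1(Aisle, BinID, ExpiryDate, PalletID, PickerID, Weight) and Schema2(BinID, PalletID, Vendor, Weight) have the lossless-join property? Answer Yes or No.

Yes

Common attributes: {BinID, PalletID, Weight}; their closure is {BinID, ExpiryDate, PalletID, Vendor, Weight}.
Schema2 is contained in that closure, so Schema1 ∩ Schema2 -> Schema2 holds and the join is lossless.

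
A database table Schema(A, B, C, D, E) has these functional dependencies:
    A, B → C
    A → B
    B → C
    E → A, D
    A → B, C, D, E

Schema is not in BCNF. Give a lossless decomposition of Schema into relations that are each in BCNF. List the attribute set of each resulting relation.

Candidate keys of the original relation: {A}, {E}.
In {A, B, C, D, E}, {B} is not a superkey ({B}⁺ restricted to this set is {B, C}), so split on B → C into {B, C} and {A, B, D, E}.
{B, C} is in BCNF.
{A, B, D, E} is in BCNF.

{A, B, D, E}; {B, C}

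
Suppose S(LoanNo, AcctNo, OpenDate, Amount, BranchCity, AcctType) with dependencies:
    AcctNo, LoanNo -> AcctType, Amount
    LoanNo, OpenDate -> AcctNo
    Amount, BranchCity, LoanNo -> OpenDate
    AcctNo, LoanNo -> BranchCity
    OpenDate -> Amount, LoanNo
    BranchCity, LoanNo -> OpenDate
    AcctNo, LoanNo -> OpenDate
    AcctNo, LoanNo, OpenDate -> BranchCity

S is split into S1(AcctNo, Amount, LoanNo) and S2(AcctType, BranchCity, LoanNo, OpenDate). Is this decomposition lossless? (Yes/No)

No

Common attributes: {LoanNo}; their closure is {LoanNo}.
Neither S1 nor S2 is contained in that closure, so the decomposition is lossy.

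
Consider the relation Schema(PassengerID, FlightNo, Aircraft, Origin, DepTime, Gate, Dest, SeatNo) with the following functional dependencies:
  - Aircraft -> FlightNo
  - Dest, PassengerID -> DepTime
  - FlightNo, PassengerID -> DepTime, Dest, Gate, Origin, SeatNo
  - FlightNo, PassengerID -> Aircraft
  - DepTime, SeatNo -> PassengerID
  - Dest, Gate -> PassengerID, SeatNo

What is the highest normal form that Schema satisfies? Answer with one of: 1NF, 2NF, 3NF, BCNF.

Candidate keys: {Aircraft, DepTime, SeatNo}, {Aircraft, Dest, Gate}, {Aircraft, PassengerID}, {DepTime, FlightNo, SeatNo}, {Dest, FlightNo, Gate}, {FlightNo, PassengerID}. Prime attributes: {Aircraft, DepTime, Dest, FlightNo, Gate, PassengerID, SeatNo}.
For Aircraft -> FlightNo we have {Aircraft}⁺ = {Aircraft, FlightNo}; {Aircraft} is not a superkey, so BCNF fails.
But every attribute on its right side ({FlightNo}) is prime, and the same holds for every other non-superkey FD, so 3NF still holds.

3NF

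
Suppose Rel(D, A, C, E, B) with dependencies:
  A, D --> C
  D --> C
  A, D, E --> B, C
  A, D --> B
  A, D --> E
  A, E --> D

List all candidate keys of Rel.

Attributes never on any right-hand side: {A} — every candidate key must contain it.
Closure of {A, D} is {A, B, C, D, E}, the whole schema; {A, D} is a candidate key.
Closure of {A, E} is {A, B, C, D, E}, the whole schema; {A, E} is a candidate key.
These are minimal and exhaustive — every other superkey contains one of them.

{A, D}, {A, E}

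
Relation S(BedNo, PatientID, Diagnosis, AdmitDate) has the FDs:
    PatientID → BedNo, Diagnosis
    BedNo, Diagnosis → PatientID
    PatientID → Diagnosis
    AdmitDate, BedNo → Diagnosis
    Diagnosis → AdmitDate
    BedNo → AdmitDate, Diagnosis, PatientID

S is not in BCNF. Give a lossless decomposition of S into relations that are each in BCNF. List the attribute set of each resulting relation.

Candidate keys of the original relation: {BedNo}, {PatientID}.
{AdmitDate, BedNo, Diagnosis, PatientID}: {Diagnosis} determines {AdmitDate, Diagnosis} here but is not a superkey — split on Diagnosis → AdmitDate, giving {AdmitDate, Diagnosis} and {BedNo, Diagnosis, PatientID}.
{AdmitDate, Diagnosis} has no BCNF violation.
{BedNo, Diagnosis, PatientID} has no BCNF violation.

{AdmitDate, Diagnosis}; {BedNo, Diagnosis, PatientID}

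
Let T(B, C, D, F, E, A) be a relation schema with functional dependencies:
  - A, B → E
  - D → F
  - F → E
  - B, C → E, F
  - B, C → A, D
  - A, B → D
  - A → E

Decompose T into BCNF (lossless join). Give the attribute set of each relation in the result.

Candidate key of the original relation: {B, C}.
In {A, B, C, D, E, F}, {A, B} is not a superkey ({A, B}⁺ restricted to this set is {A, B, D, E, F}), so split on A, B → D, E, F into {A, B, D, E, F} and {A, B, C}.
In {A, B, D, E, F}, {D} is not a superkey ({D}⁺ restricted to this set is {D, E, F}), so split on D → E, F into {D, E, F} and {A, B, D}.
In {D, E, F}, {F} is not a superkey ({F}⁺ restricted to this set is {E, F}), so split on F → E into {E, F} and {D, F}.
{E, F} has no BCNF violation.
{D, F} has no BCNF violation.
{A, B, D} has no BCNF violation.
{A, B, C} has no BCNF violation.

{A, B, C}; {A, B, D}; {D, F}; {E, F}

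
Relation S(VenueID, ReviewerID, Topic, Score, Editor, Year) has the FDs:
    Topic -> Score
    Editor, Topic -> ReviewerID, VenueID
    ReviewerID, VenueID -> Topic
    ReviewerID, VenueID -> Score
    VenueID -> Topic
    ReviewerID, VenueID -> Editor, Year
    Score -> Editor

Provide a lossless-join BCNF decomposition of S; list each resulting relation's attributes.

Candidate keys of the original relation: {Topic}, {VenueID}.
In {Editor, ReviewerID, Score, Topic, VenueID, Year}, {Score} is not a superkey ({Score}⁺ restricted to this set is {Editor, Score}), so split on Score -> Editor into {Editor, Score} and {ReviewerID, Score, Topic, VenueID, Year}.
{Editor, Score} has no BCNF violation.
{ReviewerID, Score, Topic, VenueID, Year} has no BCNF violation.

{Editor, Score}; {ReviewerID, Score, Topic, VenueID, Year}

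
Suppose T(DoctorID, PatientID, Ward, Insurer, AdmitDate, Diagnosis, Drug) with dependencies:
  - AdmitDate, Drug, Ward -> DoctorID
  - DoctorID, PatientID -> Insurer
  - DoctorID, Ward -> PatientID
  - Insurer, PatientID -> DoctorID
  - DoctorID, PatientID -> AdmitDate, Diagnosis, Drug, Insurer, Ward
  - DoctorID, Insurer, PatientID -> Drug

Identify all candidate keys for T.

{AdmitDate, Drug, Ward}, {DoctorID, PatientID}, {DoctorID, Ward}, {Insurer, PatientID}

{DoctorID, PatientID}⁺ = {AdmitDate, Diagnosis, DoctorID, Drug, Insurer, PatientID, Ward} — all of the relation — so {DoctorID, PatientID} is a candidate key.
{DoctorID, Ward}⁺ = {AdmitDate, Diagnosis, DoctorID, Drug, Insurer, PatientID, Ward} — all of the relation — so {DoctorID, Ward} is a candidate key.
{Insurer, PatientID}⁺ = {AdmitDate, Diagnosis, DoctorID, Drug, Insurer, PatientID, Ward} — all of the relation — so {Insurer, PatientID} is a candidate key.
{AdmitDate, Drug, Ward}⁺ = {AdmitDate, Diagnosis, DoctorID, Drug, Insurer, PatientID, Ward} — all of the relation — so {AdmitDate, Drug, Ward} is a candidate key.
No proper subset of any of these is a key, and no other minimal superkey exists.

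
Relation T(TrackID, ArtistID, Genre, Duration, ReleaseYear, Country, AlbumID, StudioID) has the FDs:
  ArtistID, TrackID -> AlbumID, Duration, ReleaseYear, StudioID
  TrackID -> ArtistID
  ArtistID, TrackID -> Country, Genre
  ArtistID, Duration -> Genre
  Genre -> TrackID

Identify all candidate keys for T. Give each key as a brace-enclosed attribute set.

{ArtistID, Duration}, {Genre}, {TrackID}

{Genre} is a candidate key since {Genre}⁺ = {AlbumID, ArtistID, Country, Duration, Genre, ReleaseYear, StudioID, TrackID} covers every attribute.
{TrackID} is a candidate key since {TrackID}⁺ = {AlbumID, ArtistID, Country, Duration, Genre, ReleaseYear, StudioID, TrackID} covers every attribute.
{ArtistID, Duration} is a candidate key since {ArtistID, Duration}⁺ = {AlbumID, ArtistID, Country, Duration, Genre, ReleaseYear, StudioID, TrackID} covers every attribute.
Any other superkey properly contains one of these, so there are no further candidate keys.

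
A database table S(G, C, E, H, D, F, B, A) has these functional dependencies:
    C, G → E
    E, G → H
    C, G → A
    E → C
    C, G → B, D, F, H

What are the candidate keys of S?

{C, G}, {E, G}

{G} never appears on the right of any FD, so every key must include it.
{C, G}⁺ = {A, B, C, D, E, F, G, H} — all of the relation — so {C, G} is a candidate key.
{E, G}⁺ = {A, B, C, D, E, F, G, H} — all of the relation — so {E, G} is a candidate key.
No proper subset of any of these is a key, and no other minimal superkey exists.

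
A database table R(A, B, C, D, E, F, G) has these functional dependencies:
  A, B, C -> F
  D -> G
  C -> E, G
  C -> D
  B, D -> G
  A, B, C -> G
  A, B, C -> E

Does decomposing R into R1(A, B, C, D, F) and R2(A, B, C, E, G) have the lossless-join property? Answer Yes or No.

Yes

Common attributes: {A, B, C}; their closure is {A, B, C, D, E, F, G}.
This includes all of R1, so the common attributes are a superkey of R1 — the join is lossless.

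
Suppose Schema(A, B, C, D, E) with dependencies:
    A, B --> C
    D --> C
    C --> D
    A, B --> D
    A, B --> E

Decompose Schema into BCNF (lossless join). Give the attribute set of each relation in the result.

Candidate key of the original relation: {A, B}.
In {A, B, C, D, E}, {D} is not a superkey ({D}⁺ restricted to this set is {C, D}), so split on D --> C into {C, D} and {A, B, D, E}.
{C, D} has no BCNF violation.
{A, B, D, E} has no BCNF violation.

{A, B, D, E}; {C, D}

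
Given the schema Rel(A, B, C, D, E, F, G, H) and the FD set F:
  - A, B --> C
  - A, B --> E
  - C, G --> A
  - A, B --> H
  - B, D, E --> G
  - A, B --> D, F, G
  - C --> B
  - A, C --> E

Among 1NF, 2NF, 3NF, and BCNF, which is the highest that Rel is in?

Candidate keys: {A, B}, {A, C}, {C, D, E}, {C, G}. Prime attributes: {A, B, C, D, E, G}.
For B, D, E --> G we have {B, D, E}⁺ = {B, D, E, G}; {B, D, E} is not a superkey, so BCNF fails.
Since {G} ⊆ prime attributes and every other non-superkey FD also has a prime right side, the schema is in 3NF.

3NF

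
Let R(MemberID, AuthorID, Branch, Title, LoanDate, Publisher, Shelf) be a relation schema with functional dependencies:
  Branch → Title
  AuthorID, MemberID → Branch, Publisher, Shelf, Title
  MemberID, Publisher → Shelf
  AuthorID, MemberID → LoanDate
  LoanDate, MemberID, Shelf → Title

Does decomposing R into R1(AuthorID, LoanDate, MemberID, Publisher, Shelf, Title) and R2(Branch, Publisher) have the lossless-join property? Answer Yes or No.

No

The shared attributes are {Publisher} and {Publisher}⁺ = {Publisher}.
R1 ⊄ {Publisher} and R2 ⊄ {Publisher}, so the split is lossy.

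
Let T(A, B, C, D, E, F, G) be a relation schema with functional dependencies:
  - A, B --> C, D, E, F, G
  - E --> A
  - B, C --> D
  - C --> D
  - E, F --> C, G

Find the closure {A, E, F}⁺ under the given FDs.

{A, C, D, E, F, G}

Start with {A, E, F}.
E, F --> C, G applies; add {C, G} → now {A, C, E, F, G}.
C --> D applies; add {D} → now {A, C, D, E, F, G}.
No further FD applies.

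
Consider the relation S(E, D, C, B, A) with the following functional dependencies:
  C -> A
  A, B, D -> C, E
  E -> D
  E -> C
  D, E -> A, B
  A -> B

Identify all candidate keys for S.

{E}⁺ = {A, B, C, D, E} — all of the relation — so {E} is a candidate key.
{A, D}⁺ = {A, B, C, D, E} — all of the relation — so {A, D} is a candidate key.
{C, D}⁺ = {A, B, C, D, E} — all of the relation — so {C, D} is a candidate key.
Any other superkey properly contains one of these, so there are no further candidate keys.

{A, D}, {C, D}, {E}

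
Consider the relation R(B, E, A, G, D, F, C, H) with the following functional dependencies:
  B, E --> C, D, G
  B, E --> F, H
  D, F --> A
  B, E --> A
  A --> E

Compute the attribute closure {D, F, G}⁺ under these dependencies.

{A, D, E, F, G}

Start with {D, F, G}.
D, F --> A applies; add {A} → now {A, D, F, G}.
A --> E applies; add {E} → now {A, D, E, F, G}.
No further FD applies.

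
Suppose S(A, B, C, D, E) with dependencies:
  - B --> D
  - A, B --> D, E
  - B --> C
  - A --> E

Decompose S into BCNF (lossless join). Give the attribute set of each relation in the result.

Candidate key of the original relation: {A, B}.
In {A, B, C, D, E}, {B} is not a superkey ({B}⁺ restricted to this set is {B, C, D}), so split on B --> C, D into {B, C, D} and {A, B, E}.
{B, C, D} is in BCNF.
In {A, B, E}, {A} is not a superkey ({A}⁺ restricted to this set is {A, E}), so split on A --> E into {A, E} and {A, B}.
{A, E} is in BCNF.
{A, B} is in BCNF.

{A, B}; {A, E}; {B, C, D}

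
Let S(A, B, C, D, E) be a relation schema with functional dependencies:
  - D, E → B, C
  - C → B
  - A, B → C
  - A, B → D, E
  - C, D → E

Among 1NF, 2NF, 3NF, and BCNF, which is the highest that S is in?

3NF

Candidate keys: {A, B}, {A, C}, {A, D, E}. Prime attributes: {A, B, C, D, E}.
For D, E → B, C we have {D, E}⁺ = {B, C, D, E}; {D, E} is not a superkey, so BCNF fails.
Its right-hand attributes {B, C} are all prime, as are those of every other non-superkey FD — the relation is in 3NF.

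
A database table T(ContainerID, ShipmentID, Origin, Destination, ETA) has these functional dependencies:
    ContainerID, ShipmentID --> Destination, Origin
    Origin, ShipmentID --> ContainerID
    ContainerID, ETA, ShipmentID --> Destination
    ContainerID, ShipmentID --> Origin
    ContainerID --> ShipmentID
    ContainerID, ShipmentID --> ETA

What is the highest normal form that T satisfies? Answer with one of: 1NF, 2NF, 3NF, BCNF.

Candidate keys: {ContainerID}, {Origin, ShipmentID}. Prime attributes: {ContainerID, Origin, ShipmentID}.
Each dependency's left side is a superkey — BCNF holds.

BCNF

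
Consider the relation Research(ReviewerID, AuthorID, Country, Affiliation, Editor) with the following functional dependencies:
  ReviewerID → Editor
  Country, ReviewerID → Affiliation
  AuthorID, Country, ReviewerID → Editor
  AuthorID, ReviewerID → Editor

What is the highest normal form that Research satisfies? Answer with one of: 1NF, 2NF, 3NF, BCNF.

Candidate key: {AuthorID, Country, ReviewerID}. Prime attributes: {AuthorID, Country, ReviewerID}.
ReviewerID → Editor breaks BCNF: {ReviewerID}⁺ = {Editor, ReviewerID}, so {ReviewerID} is not a superkey.
ReviewerID → Editor has non-prime {Editor} on the right and a non-superkey on the left, so 3NF fails.
{ReviewerID} is a proper subset of the key {AuthorID, Country, ReviewerID}, and {ReviewerID}⁺ contains the non-prime attribute {Editor} — a partial dependency, so 2NF is violated.

1NF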